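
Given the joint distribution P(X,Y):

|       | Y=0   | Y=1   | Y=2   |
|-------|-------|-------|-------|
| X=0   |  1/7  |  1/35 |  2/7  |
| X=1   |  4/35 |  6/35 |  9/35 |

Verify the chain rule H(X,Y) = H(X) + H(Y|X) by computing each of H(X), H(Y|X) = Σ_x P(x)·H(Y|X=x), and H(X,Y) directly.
H(X) = 0.9947 bits, H(Y|X) = 1.3669 bits, H(X,Y) = 2.3616 bits

Marginal of X (row sums):
  P(X=0) = 1/7 + 1/35 + 2/7 = 16/35
  P(X=1) = 4/35 + 6/35 + 9/35 = 19/35
H(X) = -[(16/35)·log₂(16/35) + (19/35)·log₂(19/35)]
  = 0.51624 + 0.47845 = 0.9947 bits

H(Y|X) = Σ_x P(x)·H(Y|X=x):
  X=0: P(X=0) = 16/35, P(Y|X=0) = (5/16, 1/16, 5/8) → H(Y|X=0) = 1.19819
  X=1: P(X=1) = 19/35, P(Y|X=1) = (4/19, 6/19, 9/19) → H(Y|X=1) = 1.50903
H(Y|X) = (16/35)·1.19819 + (19/35)·1.50903 = 1.3669 bits

H(X,Y) = -Σ_{x,y} P(x,y) log₂ P(x,y). Per-cell terms -P(x,y)·log₂P(x,y):
  X=0: 0.40105, 0.14655, 0.51639
  X=1: 0.35763, 0.43617, 0.50383
Sum of the 6 terms: H(X,Y) = 2.3616 bits

Chain rule check:
  H(X) + H(Y|X) = 0.9947 + 1.3669 = 2.3616 bits
  H(X,Y) = 2.3616 bits
✓ Chain rule verified.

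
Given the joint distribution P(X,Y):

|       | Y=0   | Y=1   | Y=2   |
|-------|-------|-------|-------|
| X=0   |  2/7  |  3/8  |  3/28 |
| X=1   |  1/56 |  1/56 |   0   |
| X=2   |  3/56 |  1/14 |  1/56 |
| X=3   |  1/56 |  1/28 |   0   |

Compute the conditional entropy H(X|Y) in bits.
1.0713 bits

H(X|Y) = H(X,Y) - H(Y)

H(X,Y) = -Σ_{x,y} P(x,y) log₂ P(x,y). Per-cell terms -P(x,y)·log₂P(x,y):
  X=0: 0.51639, 0.53064, 0.34526
  X=1: 0.10370, 0.10370, 0.00000
  X=2: 0.22620, 0.27195, 0.10370
  X=3: 0.10370, 0.17169, 0.00000
  (cells with P = 0 contribute 0)
Sum of the 12 terms: H(X,Y) = 2.4769 bits

Marginal of Y (column sums):
  P(Y=0) = 2/7 + 1/56 + 3/56 + 1/56 = 3/8
  P(Y=1) = 3/8 + 1/56 + 1/14 + 1/28 = 1/2
  P(Y=2) = 3/28 + 0 + 1/56 + 0 = 1/8
H(Y) = -[(3/8)·log₂(3/8) + (1/2)·log₂(1/2) + (1/8)·log₂(1/8)]
  = 0.53064 + 0.50000 + 0.37500 = 1.4056 bits

H(X|Y) = H(X,Y) - H(Y) = 2.4769 - 1.4056 = 1.0713 bits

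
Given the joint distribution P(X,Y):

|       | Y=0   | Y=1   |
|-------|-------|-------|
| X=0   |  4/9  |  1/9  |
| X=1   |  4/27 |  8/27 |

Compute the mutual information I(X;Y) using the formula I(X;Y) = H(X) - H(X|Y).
0.1659 bits

I(X;Y) = H(X) - H(X|Y)

Marginal of X (row sums):
  P(X=0) = 4/9 + 1/9 = 5/9
  P(X=1) = 4/27 + 8/27 = 4/9
H(X) = -[(5/9)·log₂(5/9) + (4/9)·log₂(4/9)]
  = 0.4711 + 0.5200 = 0.9911 bits

Marginal of Y (column sums):
  P(Y=0) = 4/9 + 4/27 = 16/27
  P(Y=1) = 1/9 + 8/27 = 11/27
H(X|Y) = Σ_y P(y)·H(X|Y=y):
  Y=0: P(Y=0) = 16/27, P(X|Y=0) = (3/4, 1/4) → H(X|Y=0) = 0.8113
  Y=1: P(Y=1) = 11/27, P(X|Y=1) = (3/11, 8/11) → H(X|Y=1) = 0.8454
H(X|Y) = (16/27)·0.8113 + (11/27)·0.8454 = 0.8252 bits

I(X;Y) = H(X) - H(X|Y) = 0.9911 - 0.8252 = 0.1659 bits

Cross-check via I(X;Y) = H(X) + H(Y) - H(X,Y): computing H(Y) from the column sums and H(X,Y) from the 4 cells in the same way gives H(Y) = 0.9751 bits and H(X,Y) = 1.8003 bits, so
I(X;Y) = 0.9911 + 0.9751 - 1.8003 = 0.1659 bits ✓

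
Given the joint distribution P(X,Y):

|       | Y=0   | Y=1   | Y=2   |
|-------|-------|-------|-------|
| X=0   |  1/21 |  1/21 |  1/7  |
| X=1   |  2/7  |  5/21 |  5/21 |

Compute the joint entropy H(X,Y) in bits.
2.3217 bits

H(X,Y) = -Σ_{x,y} P(x,y) log₂ P(x,y). Per-cell terms -P(x,y)·log₂P(x,y):
  X=0: 0.2092, 0.2092, 0.4011
  X=1: 0.5164, 0.4929, 0.4929
Sum of the 6 terms: H(X,Y) = 2.3217 bits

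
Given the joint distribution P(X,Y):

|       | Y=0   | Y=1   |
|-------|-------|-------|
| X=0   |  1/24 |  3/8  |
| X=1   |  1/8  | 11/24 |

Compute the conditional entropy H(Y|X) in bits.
0.6327 bits

H(Y|X) = H(X,Y) - H(X)

H(X,Y) = -Σ_{x,y} P(x,y) log₂ P(x,y). Per-cell terms -P(x,y)·log₂P(x,y):
  X=0: 0.191040, 0.530639
  X=1: 0.375000, 0.515868
Sum of the 4 terms: H(X,Y) = 1.61255 bits

Marginal of X (row sums):
  P(X=0) = 1/24 + 3/8 = 5/12
  P(X=1) = 1/8 + 11/24 = 7/12
H(X) = -[(5/12)·log₂(5/12) + (7/12)·log₂(7/12)]
  = 0.526264 + 0.453604 = 0.97987 bits

H(Y|X) = H(X,Y) - H(X) = 1.61255 - 0.97987 = 0.6327 bits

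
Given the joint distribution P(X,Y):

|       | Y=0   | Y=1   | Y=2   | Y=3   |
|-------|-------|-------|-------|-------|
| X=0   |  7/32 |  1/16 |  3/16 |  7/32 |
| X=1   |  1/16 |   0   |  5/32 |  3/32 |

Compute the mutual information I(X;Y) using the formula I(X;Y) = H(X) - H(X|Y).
0.0640 bits

I(X;Y) = H(X) - H(X|Y)

Marginal of X (row sums):
  P(X=0) = 7/32 + 1/16 + 3/16 + 7/32 = 11/16
  P(X=1) = 1/16 + 0 + 5/32 + 3/32 = 5/16
H(X) = -[(11/16)·log₂(11/16) + (5/16)·log₂(5/16)]
  = 0.3716 + 0.5244 = 0.8960 bits

Marginal of Y (column sums):
  P(Y=0) = 7/32 + 1/16 = 9/32
  P(Y=1) = 1/16 + 0 = 1/16
  P(Y=2) = 3/16 + 5/32 = 11/32
  P(Y=3) = 7/32 + 3/32 = 5/16
H(X|Y) = Σ_y P(y)·H(X|Y=y):
  Y=0: P(Y=0) = 9/32, P(X|Y=0) = (7/9, 2/9) → H(X|Y=0) = 0.7642
  Y=1: P(Y=1) = 1/16, P(X|Y=1) = (1, 0) → H(X|Y=1) = 0.0000
  Y=2: P(Y=2) = 11/32, P(X|Y=2) = (6/11, 5/11) → H(X|Y=2) = 0.9940
  Y=3: P(Y=3) = 5/16, P(X|Y=3) = (7/10, 3/10) → H(X|Y=3) = 0.8813
H(X|Y) = (9/32)·0.7642 + (1/16)·0.0000 + (11/32)·0.9940 + (5/16)·0.8813 = 0.8320 bits

I(X;Y) = H(X) - H(X|Y) = 0.8960 - 0.8320 = 0.0640 bits

Cross-check via I(X;Y) = H(X) + H(Y) - H(X,Y): computing H(Y) from the column sums and H(X,Y) from the 8 cells in the same way gives H(Y) = 1.8187 bits and H(X,Y) = 2.6507 bits, so
I(X;Y) = 0.8960 + 1.8187 - 2.6507 = 0.0640 bits ✓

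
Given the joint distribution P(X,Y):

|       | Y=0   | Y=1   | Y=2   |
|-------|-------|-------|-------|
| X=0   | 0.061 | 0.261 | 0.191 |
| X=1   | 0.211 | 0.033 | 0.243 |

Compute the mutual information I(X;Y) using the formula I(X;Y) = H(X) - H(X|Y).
0.2122 bits

I(X;Y) = H(X) - H(X|Y)

Marginal of X (row sums):
  P(X=0) = 0.061 + 0.261 + 0.191 = 0.513
  P(X=1) = 0.211 + 0.033 + 0.243 = 0.487
H(X) = -[0.513·log₂(0.513) + 0.487·log₂(0.487)]
  = 0.4940 + 0.5055 = 0.9995 bits

Marginal of Y (column sums):
  P(Y=0) = 0.061 + 0.211 = 0.272
  P(Y=1) = 0.261 + 0.033 = 0.294
  P(Y=2) = 0.191 + 0.243 = 0.434
H(X|Y) = Σ_y P(y)·H(X|Y=y):
  Y=0: P(Y=0) = 0.272, P(X|Y=0) = (61/272, 211/272) → H(X|Y=0) = 0.7679
  Y=1: P(Y=1) = 0.294, P(X|Y=1) = (87/98, 11/98) → H(X|Y=1) = 0.5067
  Y=2: P(Y=2) = 0.434, P(X|Y=2) = (191/434, 243/434) → H(X|Y=2) = 0.9896
H(X|Y) = 0.272·0.7679 + 0.294·0.5067 + 0.434·0.9896 = 0.7873 bits

I(X;Y) = H(X) - H(X|Y) = 0.9995 - 0.7873 = 0.2122 bits

Cross-check via I(X;Y) = H(X) + H(Y) - H(X,Y): computing H(Y) from the column sums and H(X,Y) from the 6 cells in the same way gives H(Y) = 1.5528 bits and H(X,Y) = 2.3401 bits, so
I(X;Y) = 0.9995 + 1.5528 - 2.3401 = 0.2122 bits ✓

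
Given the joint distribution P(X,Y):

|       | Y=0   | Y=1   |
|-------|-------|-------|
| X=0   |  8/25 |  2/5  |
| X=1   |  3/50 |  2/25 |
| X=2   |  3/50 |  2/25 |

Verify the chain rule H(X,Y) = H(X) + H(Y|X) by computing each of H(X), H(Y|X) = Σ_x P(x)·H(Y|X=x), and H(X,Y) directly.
H(X) = 1.1355 bits, H(Y|X) = 0.9894 bits, H(X,Y) = 2.1249 bits

Marginal of X (row sums):
  P(X=0) = 8/25 + 2/5 = 18/25
  P(X=1) = 3/50 + 2/25 = 7/50
  P(X=2) = 3/50 + 2/25 = 7/50
H(X) = -[(18/25)·log₂(18/25) + (7/50)·log₂(7/50) + (7/50)·log₂(7/50)]
  = 0.3412305 + 0.3971102 + 0.3971102 = 1.1355 bits

H(Y|X) = Σ_x P(x)·H(Y|X=x):
  X=0: P(X=0) = 18/25, P(Y|X=0) = (4/9, 5/9) → H(Y|X=0) = 0.9910761
  X=1: P(X=1) = 7/50, P(Y|X=1) = (3/7, 4/7) → H(Y|X=1) = 0.9852281
  X=2: P(X=2) = 7/50, P(Y|X=2) = (3/7, 4/7) → H(Y|X=2) = 0.9852281
H(Y|X) = (18/25)·0.9910761 + (7/50)·0.9852281 + (7/50)·0.9852281 = 0.9894 bits

H(X,Y) = -Σ_{x,y} P(x,y) log₂ P(x,y). Per-cell terms -P(x,y)·log₂P(x,y):
  X=0: 0.5260340, 0.5287712
  X=1: 0.2435336, 0.2915085
  X=2: 0.2435336, 0.2915085
Sum of the 6 terms: H(X,Y) = 2.1249 bits

Chain rule check:
  H(X) + H(Y|X) = 1.1355 + 0.9894 = 2.1249 bits
  H(X,Y) = 2.1249 bits
✓ Chain rule verified.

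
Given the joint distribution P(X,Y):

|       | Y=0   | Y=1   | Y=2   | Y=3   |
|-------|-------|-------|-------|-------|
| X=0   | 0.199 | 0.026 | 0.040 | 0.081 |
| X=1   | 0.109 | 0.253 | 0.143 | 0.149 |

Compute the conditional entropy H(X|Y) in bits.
0.7674 bits

H(X|Y) = H(X,Y) - H(Y)

H(X,Y) = -Σ_{x,y} P(x,y) log₂ P(x,y). Per-cell terms -P(x,y)·log₂P(x,y):
  X=0: 0.463503, 0.136899, 0.185754, 0.293701
  X=1: 0.348538, 0.501646, 0.401246, 0.409246
Sum of the 8 terms: H(X,Y) = 2.74053 bits

Marginal of Y (column sums):
  P(Y=0) = 0.199 + 0.109 = 0.308
  P(Y=1) = 0.026 + 0.253 = 0.279
  P(Y=2) = 0.040 + 0.143 = 0.183
  P(Y=3) = 0.081 + 0.149 = 0.230
H(Y) = -[0.308·log₂(0.308) + 0.279·log₂(0.279) + 0.183·log₂(0.183) + 0.230·log₂(0.230)]
  = 0.523291 + 0.513824 + 0.448365 + 0.487668 = 1.97315 bits

H(X|Y) = H(X,Y) - H(Y) = 2.74053 - 1.97315 = 0.7674 bits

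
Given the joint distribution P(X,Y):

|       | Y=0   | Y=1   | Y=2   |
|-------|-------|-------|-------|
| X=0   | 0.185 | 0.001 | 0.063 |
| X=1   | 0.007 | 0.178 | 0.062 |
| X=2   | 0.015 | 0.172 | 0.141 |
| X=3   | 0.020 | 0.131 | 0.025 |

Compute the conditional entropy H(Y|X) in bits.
1.0435 bits

H(Y|X) = H(X,Y) - H(X)

H(X,Y) = -Σ_{x,y} P(x,y) log₂ P(x,y). Per-cell terms -P(x,y)·log₂P(x,y):
  X=0: 0.45036, 0.00997, 0.25128
  X=1: 0.05011, 0.44323, 0.24872
  X=2: 0.09088, 0.43680, 0.39850
  X=3: 0.11288, 0.38414, 0.13305
Sum of the 12 terms: H(X,Y) = 3.0099 bits

Marginal of X (row sums):
  P(X=0) = 0.185 + 0.001 + 0.063 = 0.249
  P(X=1) = 0.007 + 0.178 + 0.062 = 0.247
  P(X=2) = 0.015 + 0.172 + 0.141 = 0.328
  P(X=3) = 0.020 + 0.131 + 0.025 = 0.176
H(X) = -[0.249·log₂(0.249) + 0.247·log₂(0.247) + 0.328·log₂(0.328) + 0.176·log₂(0.176)]
  = 0.49944 + 0.49830 + 0.52750 + 0.44112 = 1.9664 bits

H(Y|X) = H(X,Y) - H(X) = 3.0099 - 1.9664 = 1.0435 bits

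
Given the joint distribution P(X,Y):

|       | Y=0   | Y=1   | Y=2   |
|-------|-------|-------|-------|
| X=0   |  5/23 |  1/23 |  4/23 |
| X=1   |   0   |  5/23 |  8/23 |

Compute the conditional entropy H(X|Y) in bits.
0.6487 bits

H(X|Y) = H(X,Y) - H(Y)

H(X,Y) = -Σ_{x,y} P(x,y) log₂ P(x,y). Per-cell terms -P(x,y)·log₂P(x,y):
  X=0: 0.4786, 0.1967, 0.4389
  X=1: 0.0000, 0.4786, 0.5299
  (cells with P = 0 contribute 0)
Sum of the 6 terms: H(X,Y) = 2.1227 bits

Marginal of Y (column sums):
  P(Y=0) = 5/23 + 0 = 5/23
  P(Y=1) = 1/23 + 5/23 = 6/23
  P(Y=2) = 4/23 + 8/23 = 12/23
H(Y) = -[(5/23)·log₂(5/23) + (6/23)·log₂(6/23) + (12/23)·log₂(12/23)]
  = 0.4786 + 0.5057 + 0.4897 = 1.4740 bits

H(X|Y) = H(X,Y) - H(Y) = 2.1227 - 1.4740 = 0.6487 bits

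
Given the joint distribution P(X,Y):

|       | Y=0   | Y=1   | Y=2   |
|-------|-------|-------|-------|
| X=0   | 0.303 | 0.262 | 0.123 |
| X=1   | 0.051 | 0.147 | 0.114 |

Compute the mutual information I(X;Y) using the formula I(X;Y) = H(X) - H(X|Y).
0.0628 bits

I(X;Y) = H(X) - H(X|Y)

Marginal of X (row sums):
  P(X=0) = 0.303 + 0.262 + 0.123 = 0.688
  P(X=1) = 0.051 + 0.147 + 0.114 = 0.312
H(X) = -[0.688·log₂(0.688) + 0.312·log₂(0.312)]
  = 0.37119 + 0.52428 = 0.89547 bits

Marginal of Y (column sums):
  P(Y=0) = 0.303 + 0.051 = 0.354
  P(Y=1) = 0.262 + 0.147 = 0.409
  P(Y=2) = 0.123 + 0.114 = 0.237
H(X|Y) = Σ_y P(y)·H(X|Y=y):
  Y=0: P(Y=0) = 0.354, P(X|Y=0) = (101/118, 17/118) → H(X|Y=0) = 0.59479
  Y=1: P(Y=1) = 0.409, P(X|Y=1) = (262/409, 147/409) → H(X|Y=1) = 0.94220
  Y=2: P(Y=2) = 0.237, P(X|Y=2) = (41/79, 38/79) → H(X|Y=2) = 0.99896
H(X|Y) = 0.354·0.59479 + 0.409·0.94220 + 0.237·0.99896 = 0.83267 bits

I(X;Y) = H(X) - H(X|Y) = 0.89547 - 0.83267 = 0.0628 bits

Cross-check via I(X;Y) = H(X) + H(Y) - H(X,Y): computing H(Y) from the column sums and H(X,Y) from the 6 cells in the same way gives H(Y) = 1.55015 bits and H(X,Y) = 2.38282 bits, so
I(X;Y) = 0.89547 + 1.55015 - 2.38282 = 0.0628 bits ✓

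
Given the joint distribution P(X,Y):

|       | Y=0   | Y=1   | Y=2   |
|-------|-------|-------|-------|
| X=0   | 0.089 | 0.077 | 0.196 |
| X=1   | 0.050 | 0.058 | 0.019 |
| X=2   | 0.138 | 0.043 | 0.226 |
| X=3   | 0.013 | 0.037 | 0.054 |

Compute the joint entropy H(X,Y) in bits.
3.1785 bits

H(X,Y) = -Σ_{x,y} P(x,y) log₂ P(x,y). Per-cell terms -P(x,y)·log₂P(x,y):
  X=0: 0.31061, 0.28482, 0.46081
  X=1: 0.21610, 0.23825, 0.10864
  X=2: 0.39430, 0.19520, 0.48491
  X=3: 0.08145, 0.17598, 0.22739
Sum of the 12 terms: H(X,Y) = 3.1785 bits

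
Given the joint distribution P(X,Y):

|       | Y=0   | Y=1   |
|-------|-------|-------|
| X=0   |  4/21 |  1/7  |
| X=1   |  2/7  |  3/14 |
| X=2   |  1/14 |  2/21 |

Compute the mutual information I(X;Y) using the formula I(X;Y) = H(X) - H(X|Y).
0.0082 bits

I(X;Y) = H(X) - H(X|Y)

Marginal of X (row sums):
  P(X=0) = 4/21 + 1/7 = 1/3
  P(X=1) = 2/7 + 3/14 = 1/2
  P(X=2) = 1/14 + 2/21 = 1/6
H(X) = -[(1/3)·log₂(1/3) + (1/2)·log₂(1/2) + (1/6)·log₂(1/6)]
  = 0.52832 + 0.50000 + 0.43083 = 1.45915 bits

Marginal of Y (column sums):
  P(Y=0) = 4/21 + 2/7 + 1/14 = 23/42
  P(Y=1) = 1/7 + 3/14 + 2/21 = 19/42
H(X|Y) = Σ_y P(y)·H(X|Y=y):
  Y=0: P(Y=0) = 23/42, P(X|Y=0) = (8/23, 12/23, 3/23) → H(X|Y=0) = 1.40293
  Y=1: P(Y=1) = 19/42, P(X|Y=1) = (6/19, 9/19, 4/19) → H(X|Y=1) = 1.50903
H(X|Y) = (23/42)·1.40293 + (19/42)·1.50903 = 1.45093 bits

I(X;Y) = H(X) - H(X|Y) = 1.45915 - 1.45093 = 0.0082 bits

Cross-check via I(X;Y) = H(X) + H(Y) - H(X,Y): computing H(Y) from the column sums and H(X,Y) from the 6 cells in the same way gives H(Y) = 0.99345 bits and H(X,Y) = 2.44438 bits, so
I(X;Y) = 1.45915 + 0.99345 - 2.44438 = 0.0082 bits ✓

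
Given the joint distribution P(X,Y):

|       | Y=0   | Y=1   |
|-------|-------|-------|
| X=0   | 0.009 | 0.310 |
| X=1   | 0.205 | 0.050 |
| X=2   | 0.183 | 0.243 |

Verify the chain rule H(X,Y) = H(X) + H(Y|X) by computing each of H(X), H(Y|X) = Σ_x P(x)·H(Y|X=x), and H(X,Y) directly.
H(X) = 1.5530 bits, H(Y|X) = 0.6611 bits, H(X,Y) = 2.2141 bits

Marginal of X (row sums):
  P(X=0) = 0.009 + 0.310 = 0.319
  P(X=1) = 0.205 + 0.050 = 0.255
  P(X=2) = 0.183 + 0.243 = 0.426
H(X) = -[0.319·log₂(0.319) + 0.255·log₂(0.255) + 0.426·log₂(0.426)]
  = 0.52583 + 0.50271 + 0.52444 = 1.5530 bits

H(Y|X) = Σ_x P(x)·H(Y|X=x):
  X=0: P(X=0) = 0.319, P(Y|X=0) = (9/319, 310/319) → H(Y|X=0) = 0.18535
  X=1: P(X=1) = 0.255, P(Y|X=1) = (41/51, 10/51) → H(Y|X=1) = 0.71402
  X=2: P(X=2) = 0.426, P(Y|X=2) = (61/142, 81/142) → H(Y|X=2) = 0.98564
H(Y|X) = 0.319·0.18535 + 0.255·0.71402 + 0.426·0.98564 = 0.6611 bits

H(X,Y) = -Σ_{x,y} P(x,y) log₂ P(x,y). Per-cell terms -P(x,y)·log₂P(x,y):
  X=0: 0.06116, 0.52379
  X=1: 0.46869, 0.21610
  X=2: 0.44837, 0.49596
Sum of the 6 terms: H(X,Y) = 2.2141 bits

Chain rule check:
  H(X) + H(Y|X) = 1.5530 + 0.6611 = 2.2141 bits
  H(X,Y) = 2.2141 bits
✓ Chain rule verified.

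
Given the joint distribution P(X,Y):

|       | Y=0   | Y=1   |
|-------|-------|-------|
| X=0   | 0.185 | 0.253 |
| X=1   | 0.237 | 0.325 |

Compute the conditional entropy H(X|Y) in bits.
0.9889 bits

H(X|Y) = H(X,Y) - H(Y)

H(X,Y) = -Σ_{x,y} P(x,y) log₂ P(x,y). Per-cell terms -P(x,y)·log₂P(x,y):
  X=0: 0.4504, 0.5016
  X=1: 0.4923, 0.5270
Sum of the 4 terms: H(X,Y) = 1.9713 bits

Marginal of Y (column sums):
  P(Y=0) = 0.185 + 0.237 = 0.422
  P(Y=1) = 0.253 + 0.325 = 0.578
H(Y) = -[0.422·log₂(0.422) + 0.578·log₂(0.578)]
  = 0.5253 + 0.4571 = 0.9824 bits

H(X|Y) = H(X,Y) - H(Y) = 1.9713 - 0.9824 = 0.9889 bits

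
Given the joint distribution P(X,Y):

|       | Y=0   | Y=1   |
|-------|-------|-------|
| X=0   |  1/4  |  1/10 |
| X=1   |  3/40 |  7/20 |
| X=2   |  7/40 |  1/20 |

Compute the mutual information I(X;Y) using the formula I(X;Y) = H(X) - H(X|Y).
0.2402 bits

I(X;Y) = H(X) - H(X|Y)

Marginal of X (row sums):
  P(X=0) = 1/4 + 1/10 = 7/20
  P(X=1) = 3/40 + 7/20 = 17/40
  P(X=2) = 7/40 + 1/20 = 9/40
H(X) = -[(7/20)·log₂(7/20) + (17/40)·log₂(17/40) + (9/40)·log₂(9/40)]
  = 0.5301 + 0.5246 + 0.4842 = 1.5389 bits

Marginal of Y (column sums):
  P(Y=0) = 1/4 + 3/40 + 7/40 = 1/2
  P(Y=1) = 1/10 + 7/20 + 1/20 = 1/2
H(X|Y) = Σ_y P(y)·H(X|Y=y):
  Y=0: P(Y=0) = 1/2, P(X|Y=0) = (1/2, 3/20, 7/20) → H(X|Y=0) = 1.4406
  Y=1: P(Y=1) = 1/2, P(X|Y=1) = (1/5, 7/10, 1/10) → H(X|Y=1) = 1.1568
H(X|Y) = (1/2)·1.4406 + (1/2)·1.1568 = 1.2987 bits

I(X;Y) = H(X) - H(X|Y) = 1.5389 - 1.2987 = 0.2402 bits

Cross-check via I(X;Y) = H(X) + H(Y) - H(X,Y): computing H(Y) from the column sums and H(X,Y) from the 6 cells in the same way gives H(Y) = 1.0000 bits and H(X,Y) = 2.2987 bits, so
I(X;Y) = 1.5389 + 1.0000 - 2.2987 = 0.2402 bits ✓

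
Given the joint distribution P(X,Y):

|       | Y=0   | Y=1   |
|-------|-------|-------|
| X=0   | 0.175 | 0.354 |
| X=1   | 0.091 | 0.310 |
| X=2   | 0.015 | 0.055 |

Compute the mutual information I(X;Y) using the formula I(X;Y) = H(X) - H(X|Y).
0.0101 bits

I(X;Y) = H(X) - H(X|Y)

Marginal of X (row sums):
  P(X=0) = 0.175 + 0.354 = 0.529
  P(X=1) = 0.091 + 0.310 = 0.401
  P(X=2) = 0.015 + 0.055 = 0.070
H(X) = -[0.529·log₂(0.529) + 0.401·log₂(0.401) + 0.070·log₂(0.070)]
  = 0.4860 + 0.5286 + 0.2686 = 1.2832 bits

Marginal of Y (column sums):
  P(Y=0) = 0.175 + 0.091 + 0.015 = 0.281
  P(Y=1) = 0.354 + 0.310 + 0.055 = 0.719
H(X|Y) = Σ_y P(y)·H(X|Y=y):
  Y=0: P(Y=0) = 0.281, P(X|Y=0) = (175/281, 91/281, 15/281) → H(X|Y=0) = 1.1779
  Y=1: P(Y=1) = 0.719, P(X|Y=1) = (354/719, 310/719, 55/719) → H(X|Y=1) = 1.3103
H(X|Y) = 0.281·1.1779 + 0.719·1.3103 = 1.2731 bits

I(X;Y) = H(X) - H(X|Y) = 1.2832 - 1.2731 = 0.0101 bits

Cross-check via I(X;Y) = H(X) + H(Y) - H(X,Y): computing H(Y) from the column sums and H(X,Y) from the 6 cells in the same way gives H(Y) = 0.8568 bits and H(X,Y) = 2.1299 bits, so
I(X;Y) = 1.2832 + 0.8568 - 2.1299 = 0.0101 bits ✓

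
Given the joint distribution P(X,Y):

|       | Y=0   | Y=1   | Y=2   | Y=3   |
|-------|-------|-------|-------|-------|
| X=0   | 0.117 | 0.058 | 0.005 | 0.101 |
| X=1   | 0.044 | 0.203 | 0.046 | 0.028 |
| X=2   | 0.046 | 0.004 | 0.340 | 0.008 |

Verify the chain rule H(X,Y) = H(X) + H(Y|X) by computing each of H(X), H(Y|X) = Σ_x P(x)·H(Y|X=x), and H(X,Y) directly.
H(X) = 1.5699 bits, H(Y|X) = 1.2380 bits, H(X,Y) = 2.8079 bits

Marginal of X (row sums):
  P(X=0) = 0.117 + 0.058 + 0.005 + 0.101 = 0.281
  P(X=1) = 0.044 + 0.203 + 0.046 + 0.028 = 0.321
  P(X=2) = 0.046 + 0.004 + 0.340 + 0.008 = 0.398
H(X) = -[0.281·log₂(0.281) + 0.321·log₂(0.321) + 0.398·log₂(0.398)]
  = 0.514612 + 0.526233 + 0.529006 = 1.5699 bits

H(Y|X) = Σ_x P(x)·H(Y|X=x):
  X=0: P(X=0) = 0.281, P(Y|X=0) = (117/281, 58/281, 5/281, 101/281) → H(Y|X=0) = 1.630211
  X=1: P(X=1) = 0.321, P(Y|X=1) = (44/321, 203/321, 46/321, 28/321) → H(Y|X=1) = 1.519676
  X=2: P(X=2) = 0.398, P(Y|X=2) = (23/199, 2/199, 170/199, 4/199) → H(Y|X=2) = 0.733919
H(Y|X) = 0.281·1.630211 + 0.321·1.519676 + 0.398·0.733919 = 1.2380 bits

H(X,Y) = -Σ_{x,y} P(x,y) log₂ P(x,y). Per-cell terms -P(x,y)·log₂P(x,y):
  X=0: 0.362164, 0.238253, 0.038219, 0.334065
  X=1: 0.198280, 0.466991, 0.204342, 0.144436
  X=2: 0.204342, 0.031863, 0.529174, 0.055726
Sum of the 12 terms: H(X,Y) = 2.8079 bits

Chain rule check:
  H(X) + H(Y|X) = 1.5699 + 1.2380 = 2.8079 bits
  H(X,Y) = 2.8079 bits
✓ Chain rule verified.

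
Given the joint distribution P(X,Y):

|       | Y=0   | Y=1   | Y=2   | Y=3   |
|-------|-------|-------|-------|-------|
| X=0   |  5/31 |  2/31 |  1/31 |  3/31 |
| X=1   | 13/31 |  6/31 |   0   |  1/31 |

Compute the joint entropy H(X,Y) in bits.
2.3097 bits

H(X,Y) = -Σ_{x,y} P(x,y) log₂ P(x,y). Per-cell terms -P(x,y)·log₂P(x,y):
  X=0: 0.42456, 0.25511, 0.15981, 0.32605
  X=1: 0.52577, 0.45856, 0.00000, 0.15981
  (cells with P = 0 contribute 0)
Sum of the 8 terms: H(X,Y) = 2.3097 bits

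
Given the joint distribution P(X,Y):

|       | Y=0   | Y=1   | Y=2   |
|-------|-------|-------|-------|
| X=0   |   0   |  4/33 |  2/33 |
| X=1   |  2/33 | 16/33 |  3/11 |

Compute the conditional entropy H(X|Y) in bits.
0.6655 bits

H(X|Y) = H(X,Y) - H(Y)

H(X,Y) = -Σ_{x,y} P(x,y) log₂ P(x,y). Per-cell terms -P(x,y)·log₂P(x,y):
  X=0: 0.0000, 0.3690, 0.2451
  X=1: 0.2451, 0.5064, 0.5112
  (cells with P = 0 contribute 0)
Sum of the 6 terms: H(X,Y) = 1.8768 bits

Marginal of Y (column sums):
  P(Y=0) = 0 + 2/33 = 2/33
  P(Y=1) = 4/33 + 16/33 = 20/33
  P(Y=2) = 2/33 + 3/11 = 1/3
H(Y) = -[(2/33)·log₂(2/33) + (20/33)·log₂(20/33) + (1/3)·log₂(1/3)]
  = 0.2451 + 0.4379 + 0.5283 = 1.2113 bits

H(X|Y) = H(X,Y) - H(Y) = 1.8768 - 1.2113 = 0.6655 bits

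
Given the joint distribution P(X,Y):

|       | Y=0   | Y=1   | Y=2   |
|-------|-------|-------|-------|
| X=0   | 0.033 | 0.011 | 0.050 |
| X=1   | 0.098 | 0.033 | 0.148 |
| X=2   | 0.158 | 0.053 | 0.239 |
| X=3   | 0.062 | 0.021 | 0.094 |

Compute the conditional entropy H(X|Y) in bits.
1.7951 bits

H(X|Y) = H(X,Y) - H(Y)

H(X,Y) = -Σ_{x,y} P(x,y) log₂ P(x,y). Per-cell terms -P(x,y)·log₂P(x,y):
  X=0: 0.16241, 0.07157, 0.21610
  X=1: 0.32841, 0.16241, 0.40794
  X=2: 0.42060, 0.22461, 0.49352
  X=3: 0.24872, 0.11704, 0.32065
Sum of the 12 terms: H(X,Y) = 3.1740 bits

Marginal of Y (column sums):
  P(Y=0) = 0.033 + 0.098 + 0.158 + 0.062 = 0.351
  P(Y=1) = 0.011 + 0.033 + 0.053 + 0.021 = 0.118
  P(Y=2) = 0.050 + 0.148 + 0.239 + 0.094 = 0.531
H(Y) = -[0.351·log₂(0.351) + 0.118·log₂(0.118) + 0.531·log₂(0.531)]
  = 0.53017 + 0.36381 + 0.48492 = 1.3789 bits

H(X|Y) = H(X,Y) - H(Y) = 3.1740 - 1.3789 = 1.7951 bits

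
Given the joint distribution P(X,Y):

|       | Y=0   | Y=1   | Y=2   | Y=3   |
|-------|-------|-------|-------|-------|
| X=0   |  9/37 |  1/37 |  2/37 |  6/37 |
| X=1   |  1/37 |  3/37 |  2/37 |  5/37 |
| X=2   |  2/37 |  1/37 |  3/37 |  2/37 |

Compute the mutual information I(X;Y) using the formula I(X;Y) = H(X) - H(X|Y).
0.1732 bits

I(X;Y) = H(X) - H(X|Y)

Marginal of X (row sums):
  P(X=0) = 9/37 + 1/37 + 2/37 + 6/37 = 18/37
  P(X=1) = 1/37 + 3/37 + 2/37 + 5/37 = 11/37
  P(X=2) = 2/37 + 1/37 + 3/37 + 2/37 = 8/37
H(X) = -[(18/37)·log₂(18/37) + (11/37)·log₂(11/37) + (8/37)·log₂(8/37)]
  = 0.5057 + 0.5203 + 0.4777 = 1.5037 bits

Marginal of Y (column sums):
  P(Y=0) = 9/37 + 1/37 + 2/37 = 12/37
  P(Y=1) = 1/37 + 3/37 + 1/37 = 5/37
  P(Y=2) = 2/37 + 2/37 + 3/37 = 7/37
  P(Y=3) = 6/37 + 5/37 + 2/37 = 13/37
H(X|Y) = Σ_y P(y)·H(X|Y=y):
  Y=0: P(Y=0) = 12/37, P(X|Y=0) = (3/4, 1/12, 1/6) → H(X|Y=0) = 1.0409
  Y=1: P(Y=1) = 5/37, P(X|Y=1) = (1/5, 3/5, 1/5) → H(X|Y=1) = 1.3710
  Y=2: P(Y=2) = 7/37, P(X|Y=2) = (2/7, 2/7, 3/7) → H(X|Y=2) = 1.5567
  Y=3: P(Y=3) = 13/37, P(X|Y=3) = (6/13, 5/13, 2/13) → H(X|Y=3) = 1.4605
H(X|Y) = (12/37)·1.0409 + (5/37)·1.3710 + (7/37)·1.5567 + (13/37)·1.4605 = 1.3305 bits

I(X;Y) = H(X) - H(X|Y) = 1.5037 - 1.3305 = 0.1732 bits

Cross-check via I(X;Y) = H(X) + H(Y) - H(X,Y): computing H(Y) from the column sums and H(X,Y) from the 12 cells in the same way gives H(Y) = 1.9017 bits and H(X,Y) = 3.2322 bits, so
I(X;Y) = 1.5037 + 1.9017 - 3.2322 = 0.1732 bits ✓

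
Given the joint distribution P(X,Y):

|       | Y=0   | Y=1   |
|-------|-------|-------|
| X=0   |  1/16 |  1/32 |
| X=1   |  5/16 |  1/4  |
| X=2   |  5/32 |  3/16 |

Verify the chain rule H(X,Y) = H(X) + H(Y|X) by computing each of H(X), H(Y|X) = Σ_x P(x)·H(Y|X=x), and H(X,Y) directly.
H(X) = 1.3166 bits, H(Y|X) = 0.9853 bits, H(X,Y) = 2.3019 bits

Marginal of X (row sums):
  P(X=0) = 1/16 + 1/32 = 3/32
  P(X=1) = 5/16 + 1/4 = 9/16
  P(X=2) = 5/32 + 3/16 = 11/32
H(X) = -[(3/32)·log₂(3/32) + (9/16)·log₂(9/16) + (11/32)·log₂(11/32)]
  = 0.320160 + 0.466917 + 0.529570 = 1.3166 bits

H(Y|X) = Σ_x P(x)·H(Y|X=x):
  X=0: P(X=0) = 3/32, P(Y|X=0) = (2/3, 1/3) → H(Y|X=0) = 0.918296
  X=1: P(X=1) = 9/16, P(Y|X=1) = (5/9, 4/9) → H(Y|X=1) = 0.991076
  X=2: P(X=2) = 11/32, P(Y|X=2) = (5/11, 6/11) → H(Y|X=2) = 0.994030
H(Y|X) = (3/32)·0.918296 + (9/16)·0.991076 + (11/32)·0.994030 = 0.9853 bits

H(X,Y) = -Σ_{x,y} P(x,y) log₂ P(x,y). Per-cell terms -P(x,y)·log₂P(x,y):
  X=0: 0.250000, 0.156250
  X=1: 0.524397, 0.500000
  X=2: 0.418449, 0.452820
Sum of the 6 terms: H(X,Y) = 2.3019 bits

Chain rule check:
  H(X) + H(Y|X) = 1.3166 + 0.9853 = 2.3019 bits
  H(X,Y) = 2.3019 bits
✓ Chain rule verified.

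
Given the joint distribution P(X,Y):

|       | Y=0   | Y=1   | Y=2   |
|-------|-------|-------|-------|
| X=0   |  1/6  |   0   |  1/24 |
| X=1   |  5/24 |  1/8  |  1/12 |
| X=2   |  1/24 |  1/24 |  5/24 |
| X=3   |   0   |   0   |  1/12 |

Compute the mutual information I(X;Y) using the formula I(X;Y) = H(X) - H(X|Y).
0.3789 bits

I(X;Y) = H(X) - H(X|Y)

Marginal of X (row sums):
  P(X=0) = 1/6 + 0 + 1/24 = 5/24
  P(X=1) = 5/24 + 1/8 + 1/12 = 5/12
  P(X=2) = 1/24 + 1/24 + 5/24 = 7/24
  P(X=3) = 0 + 0 + 1/12 = 1/12
H(X) = -[(5/24)·log₂(5/24) + (5/12)·log₂(5/12) + (7/24)·log₂(7/24) + (1/12)·log₂(1/12)]
  = 0.471466 + 0.526264 + 0.518469 + 0.298747 = 1.81495 bits

Marginal of Y (column sums):
  P(Y=0) = 1/6 + 5/24 + 1/24 + 0 = 5/12
  P(Y=1) = 0 + 1/8 + 1/24 + 0 = 1/6
  P(Y=2) = 1/24 + 1/12 + 5/24 + 1/12 = 5/12
H(X|Y) = Σ_y P(y)·H(X|Y=y):
  Y=0: P(Y=0) = 5/12, P(X|Y=0) = (2/5, 1/2, 1/10, 0) → H(X|Y=0) = 1.360964
  Y=1: P(Y=1) = 1/6, P(X|Y=1) = (0, 3/4, 1/4, 0) → H(X|Y=1) = 0.811278
  Y=2: P(Y=2) = 5/12, P(X|Y=2) = (1/10, 1/5, 1/2, 1/5) → H(X|Y=2) = 1.760964
H(X|Y) = (5/12)·1.360964 + (1/6)·0.811278 + (5/12)·1.760964 = 1.43602 bits

I(X;Y) = H(X) - H(X|Y) = 1.81495 - 1.43602 = 0.3789 bits

Cross-check via I(X;Y) = H(X) + H(Y) - H(X,Y): computing H(Y) from the column sums and H(X,Y) from the 12 cells in the same way gives H(Y) = 1.48336 bits and H(X,Y) = 2.91937 bits, so
I(X;Y) = 1.81495 + 1.48336 - 2.91937 = 0.3789 bits ✓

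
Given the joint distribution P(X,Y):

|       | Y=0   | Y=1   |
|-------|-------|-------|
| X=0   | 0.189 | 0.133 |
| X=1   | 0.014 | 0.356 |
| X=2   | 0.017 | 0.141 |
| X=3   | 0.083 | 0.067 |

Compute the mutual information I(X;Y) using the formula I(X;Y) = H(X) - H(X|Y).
0.2574 bits

I(X;Y) = H(X) - H(X|Y)

Marginal of X (row sums):
  P(X=0) = 0.189 + 0.133 = 0.322
  P(X=1) = 0.014 + 0.356 = 0.370
  P(X=2) = 0.017 + 0.141 = 0.158
  P(X=3) = 0.083 + 0.067 = 0.150
H(X) = -[0.322·log₂(0.322) + 0.370·log₂(0.370) + 0.158·log₂(0.158) + 0.150·log₂(0.150)]
  = 0.52643 + 0.53073 + 0.42060 + 0.41054 = 1.8883 bits

Marginal of Y (column sums):
  P(Y=0) = 0.189 + 0.014 + 0.017 + 0.083 = 0.303
  P(Y=1) = 0.133 + 0.356 + 0.141 + 0.067 = 0.697
H(X|Y) = Σ_y P(y)·H(X|Y=y):
  Y=0: P(Y=0) = 0.303, P(X|Y=0) = (63/101, 14/303, 17/303, 83/303) → H(X|Y=0) = 1.37459
  Y=1: P(Y=1) = 0.697, P(X|Y=1) = (133/697, 356/697, 141/697, 67/697) → H(X|Y=1) = 1.74226
H(X|Y) = 0.303·1.37459 + 0.697·1.74226 = 1.6309 bits

I(X;Y) = H(X) - H(X|Y) = 1.8883 - 1.6309 = 0.2574 bits

Cross-check via I(X;Y) = H(X) + H(Y) - H(X,Y): computing H(Y) from the column sums and H(X,Y) from the 8 cells in the same way gives H(Y) = 0.8849 bits and H(X,Y) = 2.5158 bits, so
I(X;Y) = 1.8883 + 0.8849 - 2.5158 = 0.2574 bits ✓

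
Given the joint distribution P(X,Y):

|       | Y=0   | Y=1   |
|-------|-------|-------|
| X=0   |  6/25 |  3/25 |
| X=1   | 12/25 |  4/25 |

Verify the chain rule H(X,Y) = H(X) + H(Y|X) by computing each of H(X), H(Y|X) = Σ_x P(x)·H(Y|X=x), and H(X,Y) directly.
H(X) = 0.9427 bits, H(Y|X) = 0.8498 bits, H(X,Y) = 1.7925 bits

Marginal of X (row sums):
  P(X=0) = 6/25 + 3/25 = 9/25
  P(X=1) = 12/25 + 4/25 = 16/25
H(X) = -[(9/25)·log₂(9/25) + (16/25)·log₂(16/25)]
  = 0.5306 + 0.4121 = 0.9427 bits

H(Y|X) = Σ_x P(x)·H(Y|X=x):
  X=0: P(X=0) = 9/25, P(Y|X=0) = (2/3, 1/3) → H(Y|X=0) = 0.9183
  X=1: P(X=1) = 16/25, P(Y|X=1) = (3/4, 1/4) → H(Y|X=1) = 0.8113
H(Y|X) = (9/25)·0.9183 + (16/25)·0.8113 = 0.8498 bits

H(X,Y) = -Σ_{x,y} P(x,y) log₂ P(x,y). Per-cell terms -P(x,y)·log₂P(x,y):
  X=0: 0.4941, 0.3671
  X=1: 0.5083, 0.4230
Sum of the 4 terms: H(X,Y) = 1.7925 bits

Chain rule check:
  H(X) + H(Y|X) = 0.9427 + 0.8498 = 1.7925 bits
  H(X,Y) = 1.7925 bits
✓ Chain rule verified.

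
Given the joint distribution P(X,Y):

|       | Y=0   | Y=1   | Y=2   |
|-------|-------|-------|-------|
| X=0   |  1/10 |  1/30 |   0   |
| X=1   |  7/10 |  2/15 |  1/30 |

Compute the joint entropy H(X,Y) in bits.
1.4071 bits

H(X,Y) = -Σ_{x,y} P(x,y) log₂ P(x,y). Per-cell terms -P(x,y)·log₂P(x,y):
  X=0: 0.33219, 0.16356, 0.00000
  X=1: 0.36020, 0.38759, 0.16356
  (cells with P = 0 contribute 0)
Sum of the 6 terms: H(X,Y) = 1.4071 bits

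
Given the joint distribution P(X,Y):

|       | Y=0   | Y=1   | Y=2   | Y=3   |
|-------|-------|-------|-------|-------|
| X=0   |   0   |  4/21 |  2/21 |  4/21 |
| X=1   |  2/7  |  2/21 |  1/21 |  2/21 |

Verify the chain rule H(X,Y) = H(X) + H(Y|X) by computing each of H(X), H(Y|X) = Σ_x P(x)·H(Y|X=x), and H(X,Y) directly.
H(X) = 0.9984 bits, H(Y|X) = 1.6078 bits, H(X,Y) = 2.6061 bits

Marginal of X (row sums):
  P(X=0) = 0 + 4/21 + 2/21 + 4/21 = 10/21
  P(X=1) = 2/7 + 2/21 + 1/21 + 2/21 = 11/21
H(X) = -[(10/21)·log₂(10/21) + (11/21)·log₂(11/21)]
  = 0.509709 + 0.488654 = 0.9984 bits

H(Y|X) = Σ_x P(x)·H(Y|X=x):
  X=0: P(X=0) = 10/21, P(Y|X=0) = (0, 2/5, 1/5, 2/5) → H(Y|X=0) = 1.521928
  X=1: P(X=1) = 11/21, P(Y|X=1) = (6/11, 2/11, 1/11, 2/11) → H(Y|X=1) = 1.685816
H(Y|X) = (10/21)·1.521928 + (11/21)·1.685816 = 1.6078 bits

H(X,Y) = -Σ_{x,y} P(x,y) log₂ P(x,y). Per-cell terms -P(x,y)·log₂P(x,y):
  X=0: 0.000000, 0.455680, 0.323078, 0.455680
  X=1: 0.516387, 0.323078, 0.209158, 0.323078
  (cells with P = 0 contribute 0)
Sum of the 8 terms: H(X,Y) = 2.6061 bits

Chain rule check:
  H(X) + H(Y|X) = 0.9984 + 1.6078 = 2.6062 bits
  H(X,Y) = 2.6061 bits
✓ Chain rule verified (Δ = 0.0001 is 4-dp rounding noise: each of the three values was rounded independently).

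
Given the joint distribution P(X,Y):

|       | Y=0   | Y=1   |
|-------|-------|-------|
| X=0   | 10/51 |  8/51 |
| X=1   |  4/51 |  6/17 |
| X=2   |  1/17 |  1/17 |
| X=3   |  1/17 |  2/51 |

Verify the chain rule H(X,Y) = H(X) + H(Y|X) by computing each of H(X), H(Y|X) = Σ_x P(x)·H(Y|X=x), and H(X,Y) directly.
H(X) = 1.7453 bits, H(Y|X) = 0.8577 bits, H(X,Y) = 2.6030 bits

Marginal of X (row sums):
  P(X=0) = 10/51 + 8/51 = 6/17
  P(X=1) = 4/51 + 6/17 = 22/51
  P(X=2) = 1/17 + 1/17 = 2/17
  P(X=3) = 1/17 + 2/51 = 5/51
H(X) = -[(6/17)·log₂(6/17) + (22/51)·log₂(22/51) + (2/17)·log₂(2/17) + (5/51)·log₂(5/51)]
  = 0.530294 + 0.523252 + 0.363231 + 0.328480 = 1.7453 bits

H(Y|X) = Σ_x P(x)·H(Y|X=x):
  X=0: P(X=0) = 6/17, P(Y|X=0) = (5/9, 4/9) → H(Y|X=0) = 0.991076
  X=1: P(X=1) = 22/51, P(Y|X=1) = (2/11, 9/11) → H(Y|X=1) = 0.684038
  X=2: P(X=2) = 2/17, P(Y|X=2) = (1/2, 1/2) → H(Y|X=2) = 1.000000
  X=3: P(X=3) = 5/51, P(Y|X=3) = (3/5, 2/5) → H(Y|X=3) = 0.970951
H(Y|X) = (6/17)·0.991076 + (22/51)·0.684038 + (2/17)·1.000000 + (5/51)·0.970951 = 0.8577 bits

H(X,Y) = -Σ_{x,y} P(x,y) log₂ P(x,y). Per-cell terms -P(x,y)·log₂P(x,y):
  X=0: 0.460882, 0.419204
  X=1: 0.288033, 0.530294
  X=2: 0.240439, 0.240439
  X=3: 0.240439, 0.183232
Sum of the 8 terms: H(X,Y) = 2.6030 bits

Chain rule check:
  H(X) + H(Y|X) = 1.7453 + 0.8577 = 2.6030 bits
  H(X,Y) = 2.6030 bits
✓ Chain rule verified.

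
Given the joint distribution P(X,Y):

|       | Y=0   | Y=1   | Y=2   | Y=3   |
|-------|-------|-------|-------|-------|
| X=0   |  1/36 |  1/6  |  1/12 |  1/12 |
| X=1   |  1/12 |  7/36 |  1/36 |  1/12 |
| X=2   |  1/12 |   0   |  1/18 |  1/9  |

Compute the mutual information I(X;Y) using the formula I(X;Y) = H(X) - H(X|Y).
0.2397 bits

I(X;Y) = H(X) - H(X|Y)

Marginal of X (row sums):
  P(X=0) = 1/36 + 1/6 + 1/12 + 1/12 = 13/36
  P(X=1) = 1/12 + 7/36 + 1/36 + 1/12 = 7/18
  P(X=2) = 1/12 + 0 + 1/18 + 1/9 = 1/4
H(X) = -[(13/36)·log₂(13/36) + (7/18)·log₂(7/18) + (1/4)·log₂(1/4)]
  = 0.5306 + 0.5299 + 0.5000 = 1.5605 bits

Marginal of Y (column sums):
  P(Y=0) = 1/36 + 1/12 + 1/12 = 7/36
  P(Y=1) = 1/6 + 7/36 + 0 = 13/36
  P(Y=2) = 1/12 + 1/36 + 1/18 = 1/6
  P(Y=3) = 1/12 + 1/12 + 1/9 = 5/18
H(X|Y) = Σ_y P(y)·H(X|Y=y):
  Y=0: P(Y=0) = 7/36, P(X|Y=0) = (1/7, 3/7, 3/7) → H(X|Y=0) = 1.4488
  Y=1: P(Y=1) = 13/36, P(X|Y=1) = (6/13, 7/13, 0) → H(X|Y=1) = 0.9957
  Y=2: P(Y=2) = 1/6, P(X|Y=2) = (1/2, 1/6, 1/3) → H(X|Y=2) = 1.4591
  Y=3: P(Y=3) = 5/18, P(X|Y=3) = (3/10, 3/10, 2/5) → H(X|Y=3) = 1.5710
H(X|Y) = (7/36)·1.4488 + (13/36)·0.9957 + (1/6)·1.4591 + (5/18)·1.5710 = 1.3208 bits

I(X;Y) = H(X) - H(X|Y) = 1.5605 - 1.3208 = 0.2397 bits

Cross-check via I(X;Y) = H(X) + H(Y) - H(X,Y): computing H(Y) from the column sums and H(X,Y) from the 12 cells in the same way gives H(Y) = 1.9342 bits and H(X,Y) = 3.2550 bits, so
I(X;Y) = 1.5605 + 1.9342 - 3.2550 = 0.2397 bits ✓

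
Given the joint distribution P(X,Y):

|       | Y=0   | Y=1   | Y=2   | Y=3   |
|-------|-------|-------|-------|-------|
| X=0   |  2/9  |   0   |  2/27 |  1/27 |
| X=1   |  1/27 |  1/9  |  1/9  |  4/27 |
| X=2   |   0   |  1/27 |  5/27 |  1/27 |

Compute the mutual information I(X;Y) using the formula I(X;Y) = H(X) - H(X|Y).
0.4591 bits

I(X;Y) = H(X) - H(X|Y)

Marginal of X (row sums):
  P(X=0) = 2/9 + 0 + 2/27 + 1/27 = 1/3
  P(X=1) = 1/27 + 1/9 + 1/9 + 4/27 = 11/27
  P(X=2) = 0 + 1/27 + 5/27 + 1/27 = 7/27
H(X) = -[(1/3)·log₂(1/3) + (11/27)·log₂(11/27) + (7/27)·log₂(7/27)]
  = 0.5283 + 0.5278 + 0.5049 = 1.5610 bits

Marginal of Y (column sums):
  P(Y=0) = 2/9 + 1/27 + 0 = 7/27
  P(Y=1) = 0 + 1/9 + 1/27 = 4/27
  P(Y=2) = 2/27 + 1/9 + 5/27 = 10/27
  P(Y=3) = 1/27 + 4/27 + 1/27 = 2/9
H(X|Y) = Σ_y P(y)·H(X|Y=y):
  Y=0: P(Y=0) = 7/27, P(X|Y=0) = (6/7, 1/7, 0) → H(X|Y=0) = 0.5917
  Y=1: P(Y=1) = 4/27, P(X|Y=1) = (0, 3/4, 1/4) → H(X|Y=1) = 0.8113
  Y=2: P(Y=2) = 10/27, P(X|Y=2) = (1/5, 3/10, 1/2) → H(X|Y=2) = 1.4855
  Y=3: P(Y=3) = 2/9, P(X|Y=3) = (1/6, 2/3, 1/6) → H(X|Y=3) = 1.2516
H(X|Y) = (7/27)·0.5917 + (4/27)·0.8113 + (10/27)·1.4855 + (2/9)·1.2516 = 1.1019 bits

I(X;Y) = H(X) - H(X|Y) = 1.5610 - 1.1019 = 0.4591 bits

Cross-check via I(X;Y) = H(X) + H(Y) - H(X,Y): computing H(Y) from the column sums and H(X,Y) from the 12 cells in the same way gives H(Y) = 1.9260 bits and H(X,Y) = 3.0279 bits, so
I(X;Y) = 1.5610 + 1.9260 - 3.0279 = 0.4591 bits ✓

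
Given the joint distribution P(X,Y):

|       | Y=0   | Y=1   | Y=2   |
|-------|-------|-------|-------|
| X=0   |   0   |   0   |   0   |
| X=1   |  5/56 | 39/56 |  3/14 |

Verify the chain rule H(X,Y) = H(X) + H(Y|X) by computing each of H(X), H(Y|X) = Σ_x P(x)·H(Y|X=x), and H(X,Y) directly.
H(X) = 0.0000 bits, H(Y|X) = 1.1509 bits, H(X,Y) = 1.1509 bits

Marginal of X (row sums):
  P(X=0) = 0 + 0 + 0 = 0
  P(X=1) = 5/56 + 39/56 + 3/14 = 1
H(X) = -[1·log₂(1)]   (outcomes with P = 0 contribute 0)
  = 0.0000 bits

H(Y|X) = Σ_x P(x)·H(Y|X=x):
  X=0: P(X=0) = 0 → contributes 0
  X=1: P(X=1) = 1, P(Y|X=1) = (5/56, 39/56, 3/14) → H(Y|X=1) = 1.1509
H(Y|X) = 1·1.1509 = 1.1509 bits

H(X,Y) = -Σ_{x,y} P(x,y) log₂ P(x,y). Per-cell terms -P(x,y)·log₂P(x,y):
  X=0: 0.0000, 0.0000, 0.0000
  X=1: 0.3112, 0.3635, 0.4762
  (cells with P = 0 contribute 0)
Sum of the 6 terms: H(X,Y) = 1.1509 bits

Chain rule check:
  H(X) + H(Y|X) = 0.0000 + 1.1509 = 1.1509 bits
  H(X,Y) = 1.1509 bits
✓ Chain rule verified.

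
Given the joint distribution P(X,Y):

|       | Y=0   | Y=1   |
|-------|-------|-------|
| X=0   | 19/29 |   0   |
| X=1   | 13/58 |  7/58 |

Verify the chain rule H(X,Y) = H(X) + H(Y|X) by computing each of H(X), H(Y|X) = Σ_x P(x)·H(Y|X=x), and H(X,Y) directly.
H(X) = 0.9294 bits, H(Y|X) = 0.3221 bits, H(X,Y) = 1.2515 bits

Marginal of X (row sums):
  P(X=0) = 19/29 + 0 = 19/29
  P(X=1) = 13/58 + 7/58 = 10/29
H(X) = -[(19/29)·log₂(19/29) + (10/29)·log₂(10/29)]
  = 0.3997 + 0.5297 = 0.9294 bits

H(Y|X) = Σ_x P(x)·H(Y|X=x):
  X=0: P(X=0) = 19/29, P(Y|X=0) = (1, 0) → H(Y|X=0) = 0.0000
  X=1: P(X=1) = 10/29, P(Y|X=1) = (13/20, 7/20) → H(Y|X=1) = 0.9341
H(Y|X) = (19/29)·0.0000 + (10/29)·0.9341 = 0.3221 bits

H(X,Y) = -Σ_{x,y} P(x,y) log₂ P(x,y). Per-cell terms -P(x,y)·log₂P(x,y):
  X=0: 0.3997, 0.0000
  X=1: 0.4836, 0.3682
  (cells with P = 0 contribute 0)
Sum of the 4 terms: H(X,Y) = 1.2515 bits

Chain rule check:
  H(X) + H(Y|X) = 0.9294 + 0.3221 = 1.2515 bits
  H(X,Y) = 1.2515 bits
✓ Chain rule verified.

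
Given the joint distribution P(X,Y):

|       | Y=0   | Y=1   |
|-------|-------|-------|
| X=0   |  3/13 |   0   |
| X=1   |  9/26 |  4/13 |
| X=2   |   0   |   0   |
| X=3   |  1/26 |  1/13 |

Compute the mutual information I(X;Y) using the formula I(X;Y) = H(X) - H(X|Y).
0.2031 bits

I(X;Y) = H(X) - H(X|Y)

Marginal of X (row sums):
  P(X=0) = 3/13 + 0 = 3/13
  P(X=1) = 9/26 + 4/13 = 17/26
  P(X=2) = 0 + 0 = 0
  P(X=3) = 1/26 + 1/13 = 3/26
H(X) = -[(3/13)·log₂(3/13) + (17/26)·log₂(17/26) + (3/26)·log₂(3/26)]   (outcomes with P = 0 contribute 0)
  = 0.4882 + 0.4008 + 0.3595 = 1.2485 bits

Marginal of Y (column sums):
  P(Y=0) = 3/13 + 9/26 + 0 + 1/26 = 8/13
  P(Y=1) = 0 + 4/13 + 0 + 1/13 = 5/13
H(X|Y) = Σ_y P(y)·H(X|Y=y):
  Y=0: P(Y=0) = 8/13, P(X|Y=0) = (3/8, 9/16, 0, 1/16) → H(X|Y=0) = 1.2476
  Y=1: P(Y=1) = 5/13, P(X|Y=1) = (0, 4/5, 0, 1/5) → H(X|Y=1) = 0.7219
H(X|Y) = (8/13)·1.2476 + (5/13)·0.7219 = 1.0454 bits

I(X;Y) = H(X) - H(X|Y) = 1.2485 - 1.0454 = 0.2031 bits

Cross-check via I(X;Y) = H(X) + H(Y) - H(X,Y): computing H(Y) from the column sums and H(X,Y) from the 8 cells in the same way gives H(Y) = 0.9612 bits and H(X,Y) = 2.0066 bits, so
I(X;Y) = 1.2485 + 0.9612 - 2.0066 = 0.2031 bits ✓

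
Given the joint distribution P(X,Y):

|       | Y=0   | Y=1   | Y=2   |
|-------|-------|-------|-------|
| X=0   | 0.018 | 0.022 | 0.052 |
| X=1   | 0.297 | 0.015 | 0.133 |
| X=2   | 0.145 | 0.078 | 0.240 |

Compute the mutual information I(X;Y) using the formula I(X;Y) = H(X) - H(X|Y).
0.1191 bits

I(X;Y) = H(X) - H(X|Y)

Marginal of X (row sums):
  P(X=0) = 0.018 + 0.022 + 0.052 = 0.092
  P(X=1) = 0.297 + 0.015 + 0.133 = 0.445
  P(X=2) = 0.145 + 0.078 + 0.240 = 0.463
H(X) = -[0.092·log₂(0.092) + 0.445·log₂(0.445) + 0.463·log₂(0.463)]
  = 0.3167 + 0.5198 + 0.5144 = 1.3509 bits

Marginal of Y (column sums):
  P(Y=0) = 0.018 + 0.297 + 0.145 = 0.460
  P(Y=1) = 0.022 + 0.015 + 0.078 = 0.115
  P(Y=2) = 0.052 + 0.133 + 0.240 = 0.425
H(X|Y) = Σ_y P(y)·H(X|Y=y):
  Y=0: P(Y=0) = 0.460, P(X|Y=0) = (9/230, 297/460, 29/92) → H(X|Y=0) = 1.1155
  Y=1: P(Y=1) = 0.115, P(X|Y=1) = (22/115, 3/23, 78/115) → H(X|Y=1) = 1.2196
  Y=2: P(Y=2) = 0.425, P(X|Y=2) = (52/425, 133/425, 48/85) → H(X|Y=2) = 1.3609
H(X|Y) = 0.460·1.1155 + 0.115·1.2196 + 0.425·1.3609 = 1.2318 bits

I(X;Y) = H(X) - H(X|Y) = 1.3509 - 1.2318 = 0.1191 bits

Cross-check via I(X;Y) = H(X) + H(Y) - H(X,Y): computing H(Y) from the column sums and H(X,Y) from the 9 cells in the same way gives H(Y) = 1.3988 bits and H(X,Y) = 2.6306 bits, so
I(X;Y) = 1.3509 + 1.3988 - 2.6306 = 0.1191 bits ✓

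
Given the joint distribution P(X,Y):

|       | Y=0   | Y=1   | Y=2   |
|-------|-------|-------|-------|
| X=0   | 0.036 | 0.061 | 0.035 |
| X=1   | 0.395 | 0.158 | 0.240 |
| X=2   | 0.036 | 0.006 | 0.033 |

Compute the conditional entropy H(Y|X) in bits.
1.4802 bits

H(Y|X) = H(X,Y) - H(X)

H(X,Y) = -Σ_{x,y} P(x,y) log₂ P(x,y). Per-cell terms -P(x,y)·log₂P(x,y):
  X=0: 0.172651, 0.246138, 0.169278
  X=1: 0.529330, 0.420597, 0.494134
  X=2: 0.172651, 0.044285, 0.162406
Sum of the 9 terms: H(X,Y) = 2.41147 bits

Marginal of X (row sums):
  P(X=0) = 0.036 + 0.061 + 0.035 = 0.132
  P(X=1) = 0.395 + 0.158 + 0.240 = 0.793
  P(X=2) = 0.036 + 0.006 + 0.033 = 0.075
H(X) = -[0.132·log₂(0.132) + 0.793·log₂(0.793) + 0.075·log₂(0.075)]
  = 0.385624 + 0.265344 + 0.280272 = 0.93124 bits

H(Y|X) = H(X,Y) - H(X) = 2.41147 - 0.93124 = 1.4802 bits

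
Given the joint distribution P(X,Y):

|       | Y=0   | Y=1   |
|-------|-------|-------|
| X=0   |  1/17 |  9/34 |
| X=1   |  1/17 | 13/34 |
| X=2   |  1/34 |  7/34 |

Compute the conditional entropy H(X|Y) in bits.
1.5354 bits

H(X|Y) = H(X,Y) - H(Y)

H(X,Y) = -Σ_{x,y} P(x,y) log₂ P(x,y). Per-cell terms -P(x,y)·log₂P(x,y):
  X=0: 0.240439, 0.507584
  X=1: 0.240439, 0.530332
  X=2: 0.149631, 0.469434
Sum of the 6 terms: H(X,Y) = 2.13786 bits

Marginal of Y (column sums):
  P(Y=0) = 1/17 + 1/17 + 1/34 = 5/34
  P(Y=1) = 9/34 + 13/34 + 7/34 = 29/34
H(Y) = -[(5/34)·log₂(5/34) + (29/34)·log₂(29/34)]
  = 0.406696 + 0.195735 = 0.60243 bits

H(X|Y) = H(X,Y) - H(Y) = 2.13786 - 0.60243 = 1.5354 bits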